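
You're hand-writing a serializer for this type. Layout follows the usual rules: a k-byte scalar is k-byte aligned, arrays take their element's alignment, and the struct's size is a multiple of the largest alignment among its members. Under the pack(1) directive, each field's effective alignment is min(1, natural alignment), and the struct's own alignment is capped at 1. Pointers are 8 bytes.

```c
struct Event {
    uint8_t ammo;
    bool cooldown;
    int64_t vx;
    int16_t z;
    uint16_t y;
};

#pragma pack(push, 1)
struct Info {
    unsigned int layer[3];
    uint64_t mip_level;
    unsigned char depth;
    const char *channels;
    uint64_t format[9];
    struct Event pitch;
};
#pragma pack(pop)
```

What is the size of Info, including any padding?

Event: ammo at 0 (size 1, align 1) → ends 1; cooldown at 1 (size 1, align 1) → ends 2; pad 6 to align 8 for vx; vx at 8 (size 8, align 8) → ends 16; z at 16 (size 2, align 2) → ends 18; y at 18 (size 2, align 2) → ends 20; tail pad 4 to reach multiple of 8; total 24 bytes, alignment 8
layer at 0 (size 12, align 1) → ends 12
mip_level at 12 (size 8, align 1) → ends 20
depth at 20 (size 1, align 1) → ends 21
channels at 21 (size 8, align 1) → ends 29
format at 29 (size 72, align 1) → ends 101
pitch at 101 (size 24, align 1) → ends 125
total 125 bytes, alignment 1

125 bytes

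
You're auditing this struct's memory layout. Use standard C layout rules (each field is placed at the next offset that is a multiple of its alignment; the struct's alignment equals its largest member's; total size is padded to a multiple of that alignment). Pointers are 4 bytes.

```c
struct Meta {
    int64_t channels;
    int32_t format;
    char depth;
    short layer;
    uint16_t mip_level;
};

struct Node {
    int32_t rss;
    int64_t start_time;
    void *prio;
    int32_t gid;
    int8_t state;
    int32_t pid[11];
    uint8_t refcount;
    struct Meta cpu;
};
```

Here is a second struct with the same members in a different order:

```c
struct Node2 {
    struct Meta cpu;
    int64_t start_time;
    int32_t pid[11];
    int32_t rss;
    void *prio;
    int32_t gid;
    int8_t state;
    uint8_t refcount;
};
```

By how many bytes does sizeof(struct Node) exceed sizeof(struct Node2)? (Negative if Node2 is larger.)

8

Meta: @0: channels [8B, align 8] → 8; @8: format [4B, align 4] → 12; @12: depth [1B, align 1] → 13; +1 pad (align 2); @14: layer [2B, align 2] → 16; @16: mip_level [2B, align 2] → 18; +6 tail pad (align 8); size 24, align 8
@0: rss [4B, align 4] → 4
+4 pad (align 8)
@8: start_time [8B, align 8] → 16
@16: prio [4B, align 4] → 20
@20: gid [4B, align 4] → 24
@24: state [1B, align 1] → 25
+3 pad (align 4)
@28: pid [44B, align 4] → 72
@72: refcount [1B, align 1] → 73
+7 pad (align 8)
@80: cpu [24B, align 8] → 104
size 104, align 8
— Node2 —
@0: cpu [24B, align 8] → 24
@24: start_time [8B, align 8] → 32
@32: pid [44B, align 4] → 76
@76: rss [4B, align 4] → 80
@80: prio [4B, align 4] → 84
@84: gid [4B, align 4] → 88
@88: state [1B, align 1] → 89
@89: refcount [1B, align 1] → 90
+6 tail pad (align 8)
size 96, align 8
104 − 96 = 8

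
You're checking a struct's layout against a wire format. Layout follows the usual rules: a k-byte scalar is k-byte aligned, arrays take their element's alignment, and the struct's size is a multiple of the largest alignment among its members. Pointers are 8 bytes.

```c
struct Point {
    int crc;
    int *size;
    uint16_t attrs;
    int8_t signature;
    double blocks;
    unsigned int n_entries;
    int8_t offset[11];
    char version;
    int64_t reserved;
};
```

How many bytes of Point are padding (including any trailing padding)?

9

@0: crc [4B, align 4] → 4
+4 pad (align 8)
@8: size [8B, align 8] → 16
@16: attrs [2B, align 2] → 18
@18: signature [1B, align 1] → 19
+5 pad (align 8)
@24: blocks [8B, align 8] → 32
@32: n_entries [4B, align 4] → 36
@36: offset [11B, align 1] → 47
@47: version [1B, align 1] → 48
@48: reserved [8B, align 8] → 56
size 56, align 8
data bytes 47, size 56 → padding 9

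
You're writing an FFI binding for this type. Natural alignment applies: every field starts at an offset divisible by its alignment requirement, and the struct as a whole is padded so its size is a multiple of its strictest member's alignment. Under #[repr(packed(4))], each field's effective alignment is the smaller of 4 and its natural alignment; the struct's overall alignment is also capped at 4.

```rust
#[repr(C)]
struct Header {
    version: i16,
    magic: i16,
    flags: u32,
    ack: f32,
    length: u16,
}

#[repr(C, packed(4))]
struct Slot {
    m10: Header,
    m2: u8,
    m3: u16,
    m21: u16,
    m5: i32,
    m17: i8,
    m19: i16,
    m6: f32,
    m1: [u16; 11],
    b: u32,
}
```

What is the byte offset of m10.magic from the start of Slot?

Header: version at 0 (size 2, align 2) → ends 2; magic at 2 (size 2, align 2) → ends 4; flags at 4 (size 4, align 4) → ends 8; ack at 8 (size 4, align 4) → ends 12; length at 12 (size 2, align 2) → ends 14; tail pad 2 to reach multiple of 4; total 16 bytes, alignment 4
m10 at 0 (size 16, align 4) → ends 16
within Header: magic at 2
0 + 2 = 2

2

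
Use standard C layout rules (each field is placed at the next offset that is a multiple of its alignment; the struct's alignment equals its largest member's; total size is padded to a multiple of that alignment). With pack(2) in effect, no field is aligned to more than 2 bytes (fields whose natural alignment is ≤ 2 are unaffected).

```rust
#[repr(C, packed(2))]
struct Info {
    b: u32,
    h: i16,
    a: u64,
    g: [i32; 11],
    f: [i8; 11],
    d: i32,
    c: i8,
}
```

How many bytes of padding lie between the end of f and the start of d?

1

0..4  b  (4B, 2-aligned)
4..6  h  (2B, 2-aligned)
6..14  a  (8B, 2-aligned)
14..58  g  (44B, 2-aligned)
58..69  f  (11B, 1-aligned)
69..70  -- padding (1B)
70..74  d  (4B, 2-aligned)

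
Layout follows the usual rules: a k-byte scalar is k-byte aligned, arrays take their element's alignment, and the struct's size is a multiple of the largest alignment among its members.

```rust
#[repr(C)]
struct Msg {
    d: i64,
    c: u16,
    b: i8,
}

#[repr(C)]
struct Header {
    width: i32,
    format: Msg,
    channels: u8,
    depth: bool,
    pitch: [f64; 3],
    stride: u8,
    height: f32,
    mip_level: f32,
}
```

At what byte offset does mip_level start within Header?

64

Msg: 0..8  d  (8B, 8-aligned); 8..10  c  (2B, 2-aligned); 10..11  b  (1B, 1-aligned); 11..16  -- tail padding (5B); sizeof = 16, alignof = 8
0..4  width  (4B, 4-aligned)
4..8  -- padding (4B)
8..24  format  (16B, 8-aligned)
24..25  channels  (1B, 1-aligned)
25..26  depth  (1B, 1-aligned)
26..32  -- padding (6B)
32..56  pitch  (24B, 8-aligned)
56..57  stride  (1B, 1-aligned)
57..60  -- padding (3B)
60..64  height  (4B, 4-aligned)
64..68  mip_level  (4B, 4-aligned)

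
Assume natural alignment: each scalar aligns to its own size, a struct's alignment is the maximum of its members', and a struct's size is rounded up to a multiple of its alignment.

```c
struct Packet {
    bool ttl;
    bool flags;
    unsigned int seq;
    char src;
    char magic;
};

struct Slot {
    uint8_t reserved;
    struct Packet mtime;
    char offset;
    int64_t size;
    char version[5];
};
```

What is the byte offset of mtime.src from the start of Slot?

12

Packet: @0: ttl [1B, align 1] → 1; @1: flags [1B, align 1] → 2; +2 pad (align 4); @4: seq [4B, align 4] → 8; @8: src [1B, align 1] → 9; @9: magic [1B, align 1] → 10; +2 tail pad (align 4); size 12, align 4
@0: reserved [1B, align 1] → 1
+3 pad (align 4)
@4: mtime [12B, align 4] → 16
within Packet: src at 8
4 + 8 = 12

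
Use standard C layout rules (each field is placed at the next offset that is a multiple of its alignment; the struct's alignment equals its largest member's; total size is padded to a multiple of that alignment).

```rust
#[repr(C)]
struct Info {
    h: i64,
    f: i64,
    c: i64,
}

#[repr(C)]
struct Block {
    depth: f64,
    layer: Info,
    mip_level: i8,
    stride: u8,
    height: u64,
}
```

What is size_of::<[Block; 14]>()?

Info: 0..8  h  (8B, 8-aligned); 8..16  f  (8B, 8-aligned); 16..24  c  (8B, 8-aligned); sizeof = 24, alignof = 8
0..8  depth  (8B, 8-aligned)
8..32  layer  (24B, 8-aligned)
32..33  mip_level  (1B, 1-aligned)
33..34  stride  (1B, 1-aligned)
34..40  -- padding (6B)
40..48  height  (8B, 8-aligned)
sizeof = 48, alignof = 8
array of 14: 14 × 48 = 672

672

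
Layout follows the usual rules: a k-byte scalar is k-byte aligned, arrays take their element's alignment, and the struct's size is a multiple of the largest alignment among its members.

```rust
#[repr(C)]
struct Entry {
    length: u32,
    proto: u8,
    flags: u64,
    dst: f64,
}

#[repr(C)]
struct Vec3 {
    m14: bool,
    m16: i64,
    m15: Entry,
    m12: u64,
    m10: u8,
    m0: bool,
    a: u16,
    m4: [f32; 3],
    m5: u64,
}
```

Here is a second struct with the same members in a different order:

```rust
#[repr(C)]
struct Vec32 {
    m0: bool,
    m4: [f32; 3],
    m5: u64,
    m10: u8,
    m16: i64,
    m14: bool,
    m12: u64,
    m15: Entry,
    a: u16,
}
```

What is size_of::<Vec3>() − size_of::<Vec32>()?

-16

Entry: length at 0 (size 4, align 4) → ends 4; proto at 4 (size 1, align 1) → ends 5; pad 3 to align 8 for flags; flags at 8 (size 8, align 8) → ends 16; dst at 16 (size 8, align 8) → ends 24; total 24 bytes, alignment 8
m14 at 0 (size 1, align 1) → ends 1
pad 7 to align 8 for m16
m16 at 8 (size 8, align 8) → ends 16
m15 at 16 (size 24, align 8) → ends 40
m12 at 40 (size 8, align 8) → ends 48
m10 at 48 (size 1, align 1) → ends 49
m0 at 49 (size 1, align 1) → ends 50
a at 50 (size 2, align 2) → ends 52
m4 at 52 (size 12, align 4) → ends 64
m5 at 64 (size 8, align 8) → ends 72
total 72 bytes, alignment 8
— Vec32 —
m0 at 0 (size 1, align 1) → ends 1
pad 3 to align 4 for m4
m4 at 4 (size 12, align 4) → ends 16
m5 at 16 (size 8, align 8) → ends 24
m10 at 24 (size 1, align 1) → ends 25
pad 7 to align 8 for m16
m16 at 32 (size 8, align 8) → ends 40
m14 at 40 (size 1, align 1) → ends 41
pad 7 to align 8 for m12
m12 at 48 (size 8, align 8) → ends 56
m15 at 56 (size 24, align 8) → ends 80
a at 80 (size 2, align 2) → ends 82
tail pad 6 to reach multiple of 8
total 88 bytes, alignment 8
72 − 88 = -16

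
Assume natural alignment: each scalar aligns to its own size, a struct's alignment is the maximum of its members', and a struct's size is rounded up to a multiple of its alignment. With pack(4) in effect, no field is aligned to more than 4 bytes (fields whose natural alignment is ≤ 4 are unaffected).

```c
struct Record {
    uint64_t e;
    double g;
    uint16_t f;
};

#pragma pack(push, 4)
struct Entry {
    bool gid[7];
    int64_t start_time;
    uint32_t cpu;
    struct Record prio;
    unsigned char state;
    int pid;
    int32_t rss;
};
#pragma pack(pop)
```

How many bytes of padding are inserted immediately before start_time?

Record: e at 0 (size 8, align 8) → ends 8; g at 8 (size 8, align 8) → ends 16; f at 16 (size 2, align 2) → ends 18; tail pad 6 to reach multiple of 8; total 24 bytes, alignment 8
gid at 0 (size 7, align 1) → ends 7
pad 1 to align 4 for start_time
start_time at 8 (size 8, align 4) → ends 16

1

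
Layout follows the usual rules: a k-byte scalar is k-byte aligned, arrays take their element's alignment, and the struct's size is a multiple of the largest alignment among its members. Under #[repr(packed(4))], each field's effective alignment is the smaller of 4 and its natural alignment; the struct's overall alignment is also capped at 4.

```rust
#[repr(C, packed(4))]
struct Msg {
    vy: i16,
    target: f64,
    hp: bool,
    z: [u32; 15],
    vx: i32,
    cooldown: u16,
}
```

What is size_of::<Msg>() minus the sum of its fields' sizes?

7

@0: vy [2B, align 2] → 2
+2 pad (align 4)
@4: target [8B, align 4] → 12
@12: hp [1B, align 1] → 13
+3 pad (align 4)
@16: z [60B, align 4] → 76
@76: vx [4B, align 4] → 80
@80: cooldown [2B, align 2] → 82
+2 tail pad (align 4)
size 84, align 4
data bytes 77, size 84 → padding 7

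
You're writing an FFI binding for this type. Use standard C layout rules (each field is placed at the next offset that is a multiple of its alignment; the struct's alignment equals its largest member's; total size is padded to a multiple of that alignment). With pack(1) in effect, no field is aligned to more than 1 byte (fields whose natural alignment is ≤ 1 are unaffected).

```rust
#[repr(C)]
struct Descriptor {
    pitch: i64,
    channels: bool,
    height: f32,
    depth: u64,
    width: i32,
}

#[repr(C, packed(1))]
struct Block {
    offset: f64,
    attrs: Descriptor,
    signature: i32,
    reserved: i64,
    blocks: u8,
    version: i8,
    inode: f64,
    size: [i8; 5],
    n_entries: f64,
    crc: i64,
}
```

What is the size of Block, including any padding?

Descriptor: @0: pitch [8B, align 8] → 8; @8: channels [1B, align 1] → 9; +3 pad (align 4); @12: height [4B, align 4] → 16; @16: depth [8B, align 8] → 24; @24: width [4B, align 4] → 28; +4 tail pad (align 8); size 32, align 8
@0: offset [8B, align 1] → 8
@8: attrs [32B, align 1] → 40
@40: signature [4B, align 1] → 44
@44: reserved [8B, align 1] → 52
@52: blocks [1B, align 1] → 53
@53: version [1B, align 1] → 54
@54: inode [8B, align 1] → 62
@62: size [5B, align 1] → 67
@67: n_entries [8B, align 1] → 75
@75: crc [8B, align 1] → 83
size 83, align 1

83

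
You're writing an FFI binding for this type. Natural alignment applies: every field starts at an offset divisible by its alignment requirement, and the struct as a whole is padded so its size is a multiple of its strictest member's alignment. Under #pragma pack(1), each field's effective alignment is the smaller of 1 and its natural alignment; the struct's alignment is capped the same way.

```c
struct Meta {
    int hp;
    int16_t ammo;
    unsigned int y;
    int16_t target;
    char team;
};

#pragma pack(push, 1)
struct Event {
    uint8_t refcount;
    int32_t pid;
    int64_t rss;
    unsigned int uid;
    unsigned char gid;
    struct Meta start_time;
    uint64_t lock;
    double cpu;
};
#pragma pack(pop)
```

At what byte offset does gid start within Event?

17

Meta: @0: hp [4B, align 4] → 4; @4: ammo [2B, align 2] → 6; +2 pad (align 4); @8: y [4B, align 4] → 12; @12: target [2B, align 2] → 14; @14: team [1B, align 1] → 15; +1 tail pad (align 4); size 16, align 4
@0: refcount [1B, align 1] → 1
@1: pid [4B, align 1] → 5
@5: rss [8B, align 1] → 13
@13: uid [4B, align 1] → 17
@17: gid [1B, align 1] → 18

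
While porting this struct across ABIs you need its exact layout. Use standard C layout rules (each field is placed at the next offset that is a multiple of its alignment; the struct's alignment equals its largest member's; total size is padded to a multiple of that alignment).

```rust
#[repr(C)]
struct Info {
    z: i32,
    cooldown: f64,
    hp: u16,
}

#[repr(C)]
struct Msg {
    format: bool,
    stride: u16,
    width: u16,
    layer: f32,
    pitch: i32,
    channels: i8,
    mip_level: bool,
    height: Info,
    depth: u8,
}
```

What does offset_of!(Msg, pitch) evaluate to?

12

Info: z at 0 (size 4, align 4) → ends 4; pad 4 to align 8 for cooldown; cooldown at 8 (size 8, align 8) → ends 16; hp at 16 (size 2, align 2) → ends 18; tail pad 6 to reach multiple of 8; total 24 bytes, alignment 8
format at 0 (size 1, align 1) → ends 1
pad 1 to align 2 for stride
stride at 2 (size 2, align 2) → ends 4
width at 4 (size 2, align 2) → ends 6
pad 2 to align 4 for layer
layer at 8 (size 4, align 4) → ends 12
pitch at 12 (size 4, align 4) → ends 16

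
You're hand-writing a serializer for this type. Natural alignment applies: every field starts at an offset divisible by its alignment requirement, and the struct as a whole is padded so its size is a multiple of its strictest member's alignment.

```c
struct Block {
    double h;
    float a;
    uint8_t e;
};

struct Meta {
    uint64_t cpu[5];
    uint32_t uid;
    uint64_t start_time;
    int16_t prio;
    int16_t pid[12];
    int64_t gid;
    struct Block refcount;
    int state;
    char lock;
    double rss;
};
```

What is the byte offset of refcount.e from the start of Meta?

108

Block: 0..8  h  (8B, 8-aligned); 8..12  a  (4B, 4-aligned); 12..13  e  (1B, 1-aligned); 13..16  -- tail padding (3B); sizeof = 16, alignof = 8
0..40  cpu  (40B, 8-aligned)
40..44  uid  (4B, 4-aligned)
44..48  -- padding (4B)
48..56  start_time  (8B, 8-aligned)
56..58  prio  (2B, 2-aligned)
58..82  pid  (24B, 2-aligned)
82..88  -- padding (6B)
88..96  gid  (8B, 8-aligned)
96..112  refcount  (16B, 8-aligned)
within Block: e at 12
96 + 12 = 108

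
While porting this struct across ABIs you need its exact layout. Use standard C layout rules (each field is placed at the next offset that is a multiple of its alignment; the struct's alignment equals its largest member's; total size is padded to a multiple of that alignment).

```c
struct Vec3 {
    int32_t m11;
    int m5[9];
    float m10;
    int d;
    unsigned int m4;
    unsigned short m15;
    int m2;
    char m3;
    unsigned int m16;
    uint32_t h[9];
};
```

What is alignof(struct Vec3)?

4

member alignments: m11=4, m5=4, m10=4, d=4, m4=4, m15=2, m2=4, m3=1, m16=4, h=4
max = 4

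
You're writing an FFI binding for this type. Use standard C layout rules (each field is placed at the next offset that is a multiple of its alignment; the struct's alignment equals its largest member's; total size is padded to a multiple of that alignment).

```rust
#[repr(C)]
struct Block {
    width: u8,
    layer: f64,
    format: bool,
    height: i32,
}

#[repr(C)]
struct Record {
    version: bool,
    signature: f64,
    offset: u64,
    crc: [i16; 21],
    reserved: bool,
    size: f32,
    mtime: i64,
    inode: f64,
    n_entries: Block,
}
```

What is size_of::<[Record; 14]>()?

1568

Block: 0..1  width  (1B, 1-aligned); 1..8  -- padding (7B); 8..16  layer  (8B, 8-aligned); 16..17  format  (1B, 1-aligned); 17..20  -- padding (3B); 20..24  height  (4B, 4-aligned); sizeof = 24, alignof = 8
0..1  version  (1B, 1-aligned)
1..8  -- padding (7B)
8..16  signature  (8B, 8-aligned)
16..24  offset  (8B, 8-aligned)
24..66  crc  (42B, 2-aligned)
66..67  reserved  (1B, 1-aligned)
67..68  -- padding (1B)
68..72  size  (4B, 4-aligned)
72..80  mtime  (8B, 8-aligned)
80..88  inode  (8B, 8-aligned)
88..112  n_entries  (24B, 8-aligned)
sizeof = 112, alignof = 8
array of 14: 14 × 112 = 1568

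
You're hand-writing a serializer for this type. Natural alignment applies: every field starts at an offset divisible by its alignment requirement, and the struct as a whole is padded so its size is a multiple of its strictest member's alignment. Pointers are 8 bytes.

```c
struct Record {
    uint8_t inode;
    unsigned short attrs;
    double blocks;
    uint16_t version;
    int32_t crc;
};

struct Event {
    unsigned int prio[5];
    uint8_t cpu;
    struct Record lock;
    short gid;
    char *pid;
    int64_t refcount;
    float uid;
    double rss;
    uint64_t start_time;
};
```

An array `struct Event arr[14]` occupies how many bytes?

Record: inode at 0 (size 1, align 1) → ends 1; pad 1 to align 2 for attrs; attrs at 2 (size 2, align 2) → ends 4; pad 4 to align 8 for blocks; blocks at 8 (size 8, align 8) → ends 16; version at 16 (size 2, align 2) → ends 18; pad 2 to align 4 for crc; crc at 20 (size 4, align 4) → ends 24; total 24 bytes, alignment 8
prio at 0 (size 20, align 4) → ends 20
cpu at 20 (size 1, align 1) → ends 21
pad 3 to align 8 for lock
lock at 24 (size 24, align 8) → ends 48
gid at 48 (size 2, align 2) → ends 50
pad 6 to align 8 for pid
pid at 56 (size 8, align 8) → ends 64
refcount at 64 (size 8, align 8) → ends 72
uid at 72 (size 4, align 4) → ends 76
pad 4 to align 8 for rss
rss at 80 (size 8, align 8) → ends 88
start_time at 88 (size 8, align 8) → ends 96
total 96 bytes, alignment 8
array of 14: 14 × 96 = 1344

1344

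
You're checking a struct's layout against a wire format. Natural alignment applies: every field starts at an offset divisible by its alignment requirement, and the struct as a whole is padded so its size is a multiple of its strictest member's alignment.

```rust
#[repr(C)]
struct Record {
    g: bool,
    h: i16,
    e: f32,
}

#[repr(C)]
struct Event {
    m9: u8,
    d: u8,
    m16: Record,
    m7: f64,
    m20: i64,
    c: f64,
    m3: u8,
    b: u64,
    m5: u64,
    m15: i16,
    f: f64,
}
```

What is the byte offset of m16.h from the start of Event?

6

Record: 0..1  g  (1B, 1-aligned); 1..2  -- padding (1B); 2..4  h  (2B, 2-aligned); 4..8  e  (4B, 4-aligned); sizeof = 8, alignof = 4
0..1  m9  (1B, 1-aligned)
1..2  d  (1B, 1-aligned)
2..4  -- padding (2B)
4..12  m16  (8B, 4-aligned)
within Record: h at 2
4 + 2 = 6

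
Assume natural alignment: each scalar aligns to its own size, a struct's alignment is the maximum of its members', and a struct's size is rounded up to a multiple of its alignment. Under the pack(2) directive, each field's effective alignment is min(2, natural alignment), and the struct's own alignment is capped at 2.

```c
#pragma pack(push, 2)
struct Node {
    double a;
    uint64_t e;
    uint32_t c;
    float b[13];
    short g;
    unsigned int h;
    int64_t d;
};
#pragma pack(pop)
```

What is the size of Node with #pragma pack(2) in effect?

86

a at 0 (size 8, align 2) → ends 8
e at 8 (size 8, align 2) → ends 16
c at 16 (size 4, align 2) → ends 20
b at 20 (size 52, align 2) → ends 72
g at 72 (size 2, align 2) → ends 74
h at 74 (size 4, align 2) → ends 78
d at 78 (size 8, align 2) → ends 86
total 86 bytes, alignment 2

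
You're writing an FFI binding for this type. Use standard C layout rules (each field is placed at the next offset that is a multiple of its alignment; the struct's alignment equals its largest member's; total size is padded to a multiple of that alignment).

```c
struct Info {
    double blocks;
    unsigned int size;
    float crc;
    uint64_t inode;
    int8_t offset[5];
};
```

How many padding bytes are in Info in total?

3

blocks at 0 (size 8, align 8) → ends 8
size at 8 (size 4, align 4) → ends 12
crc at 12 (size 4, align 4) → ends 16
inode at 16 (size 8, align 8) → ends 24
offset at 24 (size 5, align 1) → ends 29
tail pad 3 to reach multiple of 8
total 32 bytes, alignment 8
data bytes 29, size 32 → padding 3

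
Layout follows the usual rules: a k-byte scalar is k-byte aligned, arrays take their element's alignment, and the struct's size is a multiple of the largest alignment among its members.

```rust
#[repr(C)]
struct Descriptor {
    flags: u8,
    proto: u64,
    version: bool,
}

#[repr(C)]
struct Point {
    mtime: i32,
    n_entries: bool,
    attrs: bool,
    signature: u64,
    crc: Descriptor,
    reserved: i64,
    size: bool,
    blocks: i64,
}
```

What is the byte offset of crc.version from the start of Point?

32

Descriptor: 0..1  flags  (1B, 1-aligned); 1..8  -- padding (7B); 8..16  proto  (8B, 8-aligned); 16..17  version  (1B, 1-aligned); 17..24  -- tail padding (7B); sizeof = 24, alignof = 8
0..4  mtime  (4B, 4-aligned)
4..5  n_entries  (1B, 1-aligned)
5..6  attrs  (1B, 1-aligned)
6..8  -- padding (2B)
8..16  signature  (8B, 8-aligned)
16..40  crc  (24B, 8-aligned)
within Descriptor: version at 16
16 + 16 = 32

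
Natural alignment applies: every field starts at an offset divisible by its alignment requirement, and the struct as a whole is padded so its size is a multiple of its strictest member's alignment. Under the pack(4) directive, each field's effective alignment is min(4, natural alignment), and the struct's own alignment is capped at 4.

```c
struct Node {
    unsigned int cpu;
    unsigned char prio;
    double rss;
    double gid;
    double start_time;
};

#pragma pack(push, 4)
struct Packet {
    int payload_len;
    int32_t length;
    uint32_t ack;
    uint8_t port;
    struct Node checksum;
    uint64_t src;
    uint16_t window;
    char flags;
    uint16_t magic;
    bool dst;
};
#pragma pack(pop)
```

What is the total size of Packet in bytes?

Node: cpu at 0 (size 4, align 4) → ends 4; prio at 4 (size 1, align 1) → ends 5; pad 3 to align 8 for rss; rss at 8 (size 8, align 8) → ends 16; gid at 16 (size 8, align 8) → ends 24; start_time at 24 (size 8, align 8) → ends 32; total 32 bytes, alignment 8
payload_len at 0 (size 4, align 4) → ends 4
length at 4 (size 4, align 4) → ends 8
ack at 8 (size 4, align 4) → ends 12
port at 12 (size 1, align 1) → ends 13
pad 3 to align 4 for checksum
checksum at 16 (size 32, align 4) → ends 48
src at 48 (size 8, align 4) → ends 56
window at 56 (size 2, align 2) → ends 58
flags at 58 (size 1, align 1) → ends 59
pad 1 to align 2 for magic
magic at 60 (size 2, align 2) → ends 62
dst at 62 (size 1, align 1) → ends 63
tail pad 1 to reach multiple of 4
total 64 bytes, alignment 4

64 bytes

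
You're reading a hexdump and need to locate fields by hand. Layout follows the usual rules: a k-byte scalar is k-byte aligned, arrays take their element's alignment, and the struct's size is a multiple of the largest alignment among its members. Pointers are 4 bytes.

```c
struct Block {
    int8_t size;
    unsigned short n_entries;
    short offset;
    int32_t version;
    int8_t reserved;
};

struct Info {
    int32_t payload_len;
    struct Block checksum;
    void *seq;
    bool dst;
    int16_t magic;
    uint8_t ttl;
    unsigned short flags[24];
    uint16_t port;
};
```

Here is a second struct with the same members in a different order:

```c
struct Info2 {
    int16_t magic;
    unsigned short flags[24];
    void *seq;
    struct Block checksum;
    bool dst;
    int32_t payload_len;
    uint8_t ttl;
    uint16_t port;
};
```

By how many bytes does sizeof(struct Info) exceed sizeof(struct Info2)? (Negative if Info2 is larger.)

Block: size at 0 (size 1, align 1) → ends 1; pad 1 to align 2 for n_entries; n_entries at 2 (size 2, align 2) → ends 4; offset at 4 (size 2, align 2) → ends 6; pad 2 to align 4 for version; version at 8 (size 4, align 4) → ends 12; reserved at 12 (size 1, align 1) → ends 13; tail pad 3 to reach multiple of 4; total 16 bytes, alignment 4
payload_len at 0 (size 4, align 4) → ends 4
checksum at 4 (size 16, align 4) → ends 20
seq at 20 (size 4, align 4) → ends 24
dst at 24 (size 1, align 1) → ends 25
pad 1 to align 2 for magic
magic at 26 (size 2, align 2) → ends 28
ttl at 28 (size 1, align 1) → ends 29
pad 1 to align 2 for flags
flags at 30 (size 48, align 2) → ends 78
port at 78 (size 2, align 2) → ends 80
total 80 bytes, alignment 4
— Info2 —
magic at 0 (size 2, align 2) → ends 2
flags at 2 (size 48, align 2) → ends 50
pad 2 to align 4 for seq
seq at 52 (size 4, align 4) → ends 56
checksum at 56 (size 16, align 4) → ends 72
dst at 72 (size 1, align 1) → ends 73
pad 3 to align 4 for payload_len
payload_len at 76 (size 4, align 4) → ends 80
ttl at 80 (size 1, align 1) → ends 81
pad 1 to align 2 for port
port at 82 (size 2, align 2) → ends 84
total 84 bytes, alignment 4
80 − 84 = -4

-4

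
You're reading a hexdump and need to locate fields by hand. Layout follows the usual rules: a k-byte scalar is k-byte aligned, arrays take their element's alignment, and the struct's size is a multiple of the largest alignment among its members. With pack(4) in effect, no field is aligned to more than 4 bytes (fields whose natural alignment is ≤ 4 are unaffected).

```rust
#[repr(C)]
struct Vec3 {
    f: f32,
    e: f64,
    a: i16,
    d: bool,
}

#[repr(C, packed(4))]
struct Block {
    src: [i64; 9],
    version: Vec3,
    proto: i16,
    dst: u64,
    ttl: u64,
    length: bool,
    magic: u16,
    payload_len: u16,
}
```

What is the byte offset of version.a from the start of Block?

Vec3: @0: f [4B, align 4] → 4; +4 pad (align 8); @8: e [8B, align 8] → 16; @16: a [2B, align 2] → 18; @18: d [1B, align 1] → 19; +5 tail pad (align 8); size 24, align 8
@0: src [72B, align 4] → 72
@72: version [24B, align 4] → 96
within Vec3: a at 16
72 + 16 = 88

88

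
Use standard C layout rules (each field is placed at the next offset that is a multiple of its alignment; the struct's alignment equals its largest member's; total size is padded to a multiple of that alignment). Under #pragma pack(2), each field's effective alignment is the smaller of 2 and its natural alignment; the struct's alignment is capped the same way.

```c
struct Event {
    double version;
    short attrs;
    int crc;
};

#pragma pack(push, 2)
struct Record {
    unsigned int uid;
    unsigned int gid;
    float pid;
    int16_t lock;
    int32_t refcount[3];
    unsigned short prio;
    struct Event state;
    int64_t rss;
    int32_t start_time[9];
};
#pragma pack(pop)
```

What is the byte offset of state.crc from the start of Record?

Event: version at 0 (size 8, align 8) → ends 8; attrs at 8 (size 2, align 2) → ends 10; pad 2 to align 4 for crc; crc at 12 (size 4, align 4) → ends 16; total 16 bytes, alignment 8
uid at 0 (size 4, align 2) → ends 4
gid at 4 (size 4, align 2) → ends 8
pid at 8 (size 4, align 2) → ends 12
lock at 12 (size 2, align 2) → ends 14
refcount at 14 (size 12, align 2) → ends 26
prio at 26 (size 2, align 2) → ends 28
state at 28 (size 16, align 2) → ends 44
within Event: crc at 12
28 + 12 = 40

40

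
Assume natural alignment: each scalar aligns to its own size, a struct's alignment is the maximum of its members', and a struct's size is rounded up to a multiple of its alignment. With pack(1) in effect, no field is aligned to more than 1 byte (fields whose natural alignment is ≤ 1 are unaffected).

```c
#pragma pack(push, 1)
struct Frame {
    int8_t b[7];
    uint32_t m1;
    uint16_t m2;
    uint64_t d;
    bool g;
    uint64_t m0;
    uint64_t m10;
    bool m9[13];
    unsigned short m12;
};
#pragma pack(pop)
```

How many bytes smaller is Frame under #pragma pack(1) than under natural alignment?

11

natural layout:
  0..7  b  (7B, 1-aligned)
  7..8  -- padding (1B)
  8..12  m1  (4B, 4-aligned)
  12..14  m2  (2B, 2-aligned)
  14..16  -- padding (2B)
  16..24  d  (8B, 8-aligned)
  24..25  g  (1B, 1-aligned)
  25..32  -- padding (7B)
  32..40  m0  (8B, 8-aligned)
  40..48  m10  (8B, 8-aligned)
  48..61  m9  (13B, 1-aligned)
  61..62  -- padding (1B)
  62..64  m12  (2B, 2-aligned)
  sizeof = 64, alignof = 8
packed(1) layout:
  0..7  b  (7B, 1-aligned)
  7..11  m1  (4B, 1-aligned)
  11..13  m2  (2B, 1-aligned)
  13..21  d  (8B, 1-aligned)
  21..22  g  (1B, 1-aligned)
  22..30  m0  (8B, 1-aligned)
  30..38  m10  (8B, 1-aligned)
  38..51  m9  (13B, 1-aligned)
  51..53  m12  (2B, 1-aligned)
  sizeof = 53, alignof = 1
64 − 53 = 11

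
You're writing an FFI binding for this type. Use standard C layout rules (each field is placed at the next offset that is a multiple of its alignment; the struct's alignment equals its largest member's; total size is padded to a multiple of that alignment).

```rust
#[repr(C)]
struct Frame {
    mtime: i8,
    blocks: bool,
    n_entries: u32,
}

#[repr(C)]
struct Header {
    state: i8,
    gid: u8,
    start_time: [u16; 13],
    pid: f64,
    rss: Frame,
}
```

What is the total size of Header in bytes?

Frame: @0: mtime [1B, align 1] → 1; @1: blocks [1B, align 1] → 2; +2 pad (align 4); @4: n_entries [4B, align 4] → 8; size 8, align 4
@0: state [1B, align 1] → 1
@1: gid [1B, align 1] → 2
@2: start_time [26B, align 2] → 28
+4 pad (align 8)
@32: pid [8B, align 8] → 40
@40: rss [8B, align 4] → 48
size 48, align 8

48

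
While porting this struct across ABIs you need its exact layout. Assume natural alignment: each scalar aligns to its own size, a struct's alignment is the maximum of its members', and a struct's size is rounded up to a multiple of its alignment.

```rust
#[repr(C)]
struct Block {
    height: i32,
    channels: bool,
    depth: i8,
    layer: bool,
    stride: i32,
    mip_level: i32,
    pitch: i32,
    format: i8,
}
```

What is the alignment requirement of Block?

4

member alignments: height=4, channels=1, depth=1, layer=1, stride=4, mip_level=4, pitch=4, format=1
max = 4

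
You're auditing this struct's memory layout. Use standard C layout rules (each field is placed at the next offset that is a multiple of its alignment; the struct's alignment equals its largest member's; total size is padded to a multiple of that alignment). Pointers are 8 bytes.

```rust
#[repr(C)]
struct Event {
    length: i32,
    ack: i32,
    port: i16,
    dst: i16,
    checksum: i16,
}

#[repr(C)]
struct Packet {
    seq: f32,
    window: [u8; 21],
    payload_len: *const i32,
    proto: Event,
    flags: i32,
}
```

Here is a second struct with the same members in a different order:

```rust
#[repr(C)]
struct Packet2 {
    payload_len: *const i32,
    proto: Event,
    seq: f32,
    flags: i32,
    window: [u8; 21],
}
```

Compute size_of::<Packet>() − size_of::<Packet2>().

8

Event: @0: length [4B, align 4] → 4; @4: ack [4B, align 4] → 8; @8: port [2B, align 2] → 10; @10: dst [2B, align 2] → 12; @12: checksum [2B, align 2] → 14; +2 tail pad (align 4); size 16, align 4
@0: seq [4B, align 4] → 4
@4: window [21B, align 1] → 25
+7 pad (align 8)
@32: payload_len [8B, align 8] → 40
@40: proto [16B, align 4] → 56
@56: flags [4B, align 4] → 60
+4 tail pad (align 8)
size 64, align 8
— Packet2 —
@0: payload_len [8B, align 8] → 8
@8: proto [16B, align 4] → 24
@24: seq [4B, align 4] → 28
@28: flags [4B, align 4] → 32
@32: window [21B, align 1] → 53
+3 tail pad (align 8)
size 56, align 8
64 − 56 = 8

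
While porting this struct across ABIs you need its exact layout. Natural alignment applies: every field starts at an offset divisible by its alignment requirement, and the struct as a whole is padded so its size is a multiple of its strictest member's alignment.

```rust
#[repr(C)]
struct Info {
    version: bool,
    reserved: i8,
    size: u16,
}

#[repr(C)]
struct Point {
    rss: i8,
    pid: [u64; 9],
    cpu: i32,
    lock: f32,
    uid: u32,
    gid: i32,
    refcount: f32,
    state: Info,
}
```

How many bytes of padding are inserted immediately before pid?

7

Info: @0: version [1B, align 1] → 1; @1: reserved [1B, align 1] → 2; @2: size [2B, align 2] → 4; size 4, align 2
@0: rss [1B, align 1] → 1
+7 pad (align 8)
@8: pid [72B, align 8] → 80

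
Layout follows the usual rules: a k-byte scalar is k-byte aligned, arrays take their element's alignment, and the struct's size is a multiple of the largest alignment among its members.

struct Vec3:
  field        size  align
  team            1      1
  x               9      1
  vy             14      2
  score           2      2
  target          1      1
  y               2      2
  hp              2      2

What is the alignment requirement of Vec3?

2

member alignments: team=1, x=1, vy=2, score=2, target=1, y=2, hp=2
max = 2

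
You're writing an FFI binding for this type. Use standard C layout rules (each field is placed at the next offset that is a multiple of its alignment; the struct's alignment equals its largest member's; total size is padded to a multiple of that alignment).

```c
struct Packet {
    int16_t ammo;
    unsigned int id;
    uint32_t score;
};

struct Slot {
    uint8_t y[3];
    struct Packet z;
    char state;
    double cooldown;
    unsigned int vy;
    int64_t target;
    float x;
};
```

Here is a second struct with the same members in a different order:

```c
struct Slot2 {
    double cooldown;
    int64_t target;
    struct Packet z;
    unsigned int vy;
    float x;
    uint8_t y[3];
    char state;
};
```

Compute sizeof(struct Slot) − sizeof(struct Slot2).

16

Packet: ammo at 0 (size 2, align 2) → ends 2; pad 2 to align 4 for id; id at 4 (size 4, align 4) → ends 8; score at 8 (size 4, align 4) → ends 12; total 12 bytes, alignment 4
y at 0 (size 3, align 1) → ends 3
pad 1 to align 4 for z
z at 4 (size 12, align 4) → ends 16
state at 16 (size 1, align 1) → ends 17
pad 7 to align 8 for cooldown
cooldown at 24 (size 8, align 8) → ends 32
vy at 32 (size 4, align 4) → ends 36
pad 4 to align 8 for target
target at 40 (size 8, align 8) → ends 48
x at 48 (size 4, align 4) → ends 52
tail pad 4 to reach multiple of 8
total 56 bytes, alignment 8
— Slot2 —
cooldown at 0 (size 8, align 8) → ends 8
target at 8 (size 8, align 8) → ends 16
z at 16 (size 12, align 4) → ends 28
vy at 28 (size 4, align 4) → ends 32
x at 32 (size 4, align 4) → ends 36
y at 36 (size 3, align 1) → ends 39
state at 39 (size 1, align 1) → ends 40
total 40 bytes, alignment 8
56 − 40 = 16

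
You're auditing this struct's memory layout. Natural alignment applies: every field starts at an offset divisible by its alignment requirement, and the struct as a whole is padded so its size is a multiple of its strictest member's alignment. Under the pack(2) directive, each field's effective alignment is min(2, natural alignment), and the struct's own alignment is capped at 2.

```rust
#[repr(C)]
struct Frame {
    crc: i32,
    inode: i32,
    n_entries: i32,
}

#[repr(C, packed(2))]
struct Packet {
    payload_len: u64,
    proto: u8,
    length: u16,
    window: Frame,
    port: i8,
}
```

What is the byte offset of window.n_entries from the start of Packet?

20

Frame: 0..4  crc  (4B, 4-aligned); 4..8  inode  (4B, 4-aligned); 8..12  n_entries  (4B, 4-aligned); sizeof = 12, alignof = 4
0..8  payload_len  (8B, 2-aligned)
8..9  proto  (1B, 1-aligned)
9..10  -- padding (1B)
10..12  length  (2B, 2-aligned)
12..24  window  (12B, 2-aligned)
within Frame: n_entries at 8
12 + 8 = 20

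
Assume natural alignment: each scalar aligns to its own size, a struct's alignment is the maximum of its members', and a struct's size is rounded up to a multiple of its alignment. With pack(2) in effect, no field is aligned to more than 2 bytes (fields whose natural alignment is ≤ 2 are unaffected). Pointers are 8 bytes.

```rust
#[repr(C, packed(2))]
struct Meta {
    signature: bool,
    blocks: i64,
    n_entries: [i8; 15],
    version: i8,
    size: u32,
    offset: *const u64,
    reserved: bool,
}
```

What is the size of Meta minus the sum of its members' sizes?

0..1  signature  (1B, 1-aligned)
1..2  -- padding (1B)
2..10  blocks  (8B, 2-aligned)
10..25  n_entries  (15B, 1-aligned)
25..26  version  (1B, 1-aligned)
26..30  size  (4B, 2-aligned)
30..38  offset  (8B, 2-aligned)
38..39  reserved  (1B, 1-aligned)
39..40  -- tail padding (1B)
sizeof = 40, alignof = 2
data bytes 38, size 40 → padding 2

2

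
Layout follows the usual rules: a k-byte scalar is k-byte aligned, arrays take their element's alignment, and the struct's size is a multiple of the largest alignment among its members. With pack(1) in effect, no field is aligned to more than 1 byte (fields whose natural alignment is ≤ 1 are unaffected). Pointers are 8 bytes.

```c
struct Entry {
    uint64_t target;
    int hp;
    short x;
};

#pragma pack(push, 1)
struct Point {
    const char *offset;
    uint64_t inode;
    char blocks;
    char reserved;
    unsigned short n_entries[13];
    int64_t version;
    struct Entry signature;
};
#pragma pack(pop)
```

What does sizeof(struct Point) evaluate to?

Entry: 0..8  target  (8B, 8-aligned); 8..12  hp  (4B, 4-aligned); 12..14  x  (2B, 2-aligned); 14..16  -- tail padding (2B); sizeof = 16, alignof = 8
0..8  offset  (8B, 1-aligned)
8..16  inode  (8B, 1-aligned)
16..17  blocks  (1B, 1-aligned)
17..18  reserved  (1B, 1-aligned)
18..44  n_entries  (26B, 1-aligned)
44..52  version  (8B, 1-aligned)
52..68  signature  (16B, 1-aligned)
sizeof = 68, alignof = 1

68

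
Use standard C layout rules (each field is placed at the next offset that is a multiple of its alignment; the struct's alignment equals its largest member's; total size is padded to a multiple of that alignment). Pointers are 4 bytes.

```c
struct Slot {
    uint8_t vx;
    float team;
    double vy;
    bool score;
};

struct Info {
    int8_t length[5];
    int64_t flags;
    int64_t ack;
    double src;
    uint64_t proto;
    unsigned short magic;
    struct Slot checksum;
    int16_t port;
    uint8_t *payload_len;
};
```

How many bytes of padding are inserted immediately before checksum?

6

Slot: 0..1  vx  (1B, 1-aligned); 1..4  -- padding (3B); 4..8  team  (4B, 4-aligned); 8..16  vy  (8B, 8-aligned); 16..17  score  (1B, 1-aligned); 17..24  -- tail padding (7B); sizeof = 24, alignof = 8
0..5  length  (5B, 1-aligned)
5..8  -- padding (3B)
8..16  flags  (8B, 8-aligned)
16..24  ack  (8B, 8-aligned)
24..32  src  (8B, 8-aligned)
32..40  proto  (8B, 8-aligned)
40..42  magic  (2B, 2-aligned)
42..48  -- padding (6B)
48..72  checksum  (24B, 8-aligned)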